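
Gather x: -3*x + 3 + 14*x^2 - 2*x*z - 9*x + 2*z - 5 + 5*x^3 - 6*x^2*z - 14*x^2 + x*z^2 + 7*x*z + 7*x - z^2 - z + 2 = 5*x^3 - 6*x^2*z + x*(z^2 + 5*z - 5) - z^2 + z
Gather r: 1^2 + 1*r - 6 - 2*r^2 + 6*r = -2*r^2 + 7*r - 5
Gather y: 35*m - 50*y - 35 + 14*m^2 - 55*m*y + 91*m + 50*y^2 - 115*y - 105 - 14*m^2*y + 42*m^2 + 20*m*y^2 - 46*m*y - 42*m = 56*m^2 + 84*m + y^2*(20*m + 50) + y*(-14*m^2 - 101*m - 165) - 140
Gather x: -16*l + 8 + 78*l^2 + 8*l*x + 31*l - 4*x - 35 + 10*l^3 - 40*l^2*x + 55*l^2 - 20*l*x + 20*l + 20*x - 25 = 10*l^3 + 133*l^2 + 35*l + x*(-40*l^2 - 12*l + 16) - 52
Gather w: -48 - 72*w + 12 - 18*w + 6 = -90*w - 30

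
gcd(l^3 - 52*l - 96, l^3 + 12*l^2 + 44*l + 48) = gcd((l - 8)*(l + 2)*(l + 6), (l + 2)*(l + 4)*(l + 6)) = l^2 + 8*l + 12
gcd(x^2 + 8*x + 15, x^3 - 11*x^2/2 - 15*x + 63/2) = x + 3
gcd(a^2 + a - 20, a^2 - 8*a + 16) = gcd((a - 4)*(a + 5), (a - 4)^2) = a - 4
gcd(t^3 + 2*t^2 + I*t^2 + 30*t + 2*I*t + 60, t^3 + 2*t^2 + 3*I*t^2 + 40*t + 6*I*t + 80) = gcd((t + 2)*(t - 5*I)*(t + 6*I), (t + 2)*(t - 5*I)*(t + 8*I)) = t^2 + t*(2 - 5*I) - 10*I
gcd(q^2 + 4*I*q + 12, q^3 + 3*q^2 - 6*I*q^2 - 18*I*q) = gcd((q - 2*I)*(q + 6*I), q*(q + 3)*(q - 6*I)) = 1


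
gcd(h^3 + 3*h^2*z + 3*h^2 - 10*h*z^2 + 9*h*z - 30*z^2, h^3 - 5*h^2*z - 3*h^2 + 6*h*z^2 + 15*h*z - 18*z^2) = -h + 2*z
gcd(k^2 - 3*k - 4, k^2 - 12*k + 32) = k - 4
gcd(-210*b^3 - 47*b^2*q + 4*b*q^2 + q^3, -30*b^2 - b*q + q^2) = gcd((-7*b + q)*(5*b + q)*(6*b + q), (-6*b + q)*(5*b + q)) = 5*b + q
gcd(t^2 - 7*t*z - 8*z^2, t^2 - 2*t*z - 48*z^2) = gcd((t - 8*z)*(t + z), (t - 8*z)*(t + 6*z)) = -t + 8*z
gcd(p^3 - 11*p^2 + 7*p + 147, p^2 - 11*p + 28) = p - 7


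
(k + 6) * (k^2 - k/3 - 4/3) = k^3 + 17*k^2/3 - 10*k/3 - 8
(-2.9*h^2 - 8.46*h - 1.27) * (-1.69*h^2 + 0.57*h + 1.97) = 4.901*h^4 + 12.6444*h^3 - 8.3889*h^2 - 17.3901*h - 2.5019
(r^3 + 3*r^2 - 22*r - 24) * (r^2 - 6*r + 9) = r^5 - 3*r^4 - 31*r^3 + 135*r^2 - 54*r - 216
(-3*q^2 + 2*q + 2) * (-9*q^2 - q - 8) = 27*q^4 - 15*q^3 + 4*q^2 - 18*q - 16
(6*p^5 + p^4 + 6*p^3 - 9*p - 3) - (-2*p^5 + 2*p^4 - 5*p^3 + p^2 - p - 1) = 8*p^5 - p^4 + 11*p^3 - p^2 - 8*p - 2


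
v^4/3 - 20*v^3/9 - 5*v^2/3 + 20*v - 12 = (v/3 + 1)*(v - 6)*(v - 3)*(v - 2/3)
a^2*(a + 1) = a^3 + a^2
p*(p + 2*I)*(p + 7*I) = p^3 + 9*I*p^2 - 14*p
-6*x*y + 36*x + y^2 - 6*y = (-6*x + y)*(y - 6)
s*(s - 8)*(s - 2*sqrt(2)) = s^3 - 8*s^2 - 2*sqrt(2)*s^2 + 16*sqrt(2)*s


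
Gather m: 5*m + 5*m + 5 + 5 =10*m + 10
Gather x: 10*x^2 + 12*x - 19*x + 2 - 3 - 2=10*x^2 - 7*x - 3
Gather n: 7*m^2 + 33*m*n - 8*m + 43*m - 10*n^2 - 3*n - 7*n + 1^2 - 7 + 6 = 7*m^2 + 35*m - 10*n^2 + n*(33*m - 10)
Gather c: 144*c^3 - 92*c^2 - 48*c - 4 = 144*c^3 - 92*c^2 - 48*c - 4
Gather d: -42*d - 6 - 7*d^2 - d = -7*d^2 - 43*d - 6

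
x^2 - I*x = x*(x - I)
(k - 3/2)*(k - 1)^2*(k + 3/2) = k^4 - 2*k^3 - 5*k^2/4 + 9*k/2 - 9/4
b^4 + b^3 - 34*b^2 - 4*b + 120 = (b - 5)*(b - 2)*(b + 2)*(b + 6)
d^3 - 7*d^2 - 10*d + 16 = (d - 8)*(d - 1)*(d + 2)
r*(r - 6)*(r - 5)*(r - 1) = r^4 - 12*r^3 + 41*r^2 - 30*r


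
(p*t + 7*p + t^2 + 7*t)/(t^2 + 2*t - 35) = (p + t)/(t - 5)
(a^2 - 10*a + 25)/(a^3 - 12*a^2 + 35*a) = (a - 5)/(a*(a - 7))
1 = 1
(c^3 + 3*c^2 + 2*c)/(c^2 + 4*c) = (c^2 + 3*c + 2)/(c + 4)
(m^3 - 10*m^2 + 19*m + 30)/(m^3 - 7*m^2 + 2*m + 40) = (m^2 - 5*m - 6)/(m^2 - 2*m - 8)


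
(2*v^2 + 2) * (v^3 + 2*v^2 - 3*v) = 2*v^5 + 4*v^4 - 4*v^3 + 4*v^2 - 6*v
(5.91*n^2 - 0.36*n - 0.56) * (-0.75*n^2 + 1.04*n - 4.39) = -4.4325*n^4 + 6.4164*n^3 - 25.8993*n^2 + 0.998*n + 2.4584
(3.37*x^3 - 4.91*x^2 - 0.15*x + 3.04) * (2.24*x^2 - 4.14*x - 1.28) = 7.5488*x^5 - 24.9502*x^4 + 15.6778*x^3 + 13.7154*x^2 - 12.3936*x - 3.8912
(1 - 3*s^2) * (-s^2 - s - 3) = 3*s^4 + 3*s^3 + 8*s^2 - s - 3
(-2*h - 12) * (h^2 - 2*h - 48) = -2*h^3 - 8*h^2 + 120*h + 576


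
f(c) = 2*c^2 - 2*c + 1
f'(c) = 4*c - 2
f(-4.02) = 41.36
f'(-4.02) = -18.08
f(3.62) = 19.97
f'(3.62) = 12.48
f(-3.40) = 30.92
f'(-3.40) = -15.60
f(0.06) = 0.89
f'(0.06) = -1.76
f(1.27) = 1.69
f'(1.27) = 3.08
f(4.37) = 30.45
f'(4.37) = 15.48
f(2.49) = 8.42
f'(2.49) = 7.96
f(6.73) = 78.13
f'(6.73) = 24.92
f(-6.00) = 85.00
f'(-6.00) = -26.00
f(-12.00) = 313.00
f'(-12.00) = -50.00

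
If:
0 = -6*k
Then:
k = 0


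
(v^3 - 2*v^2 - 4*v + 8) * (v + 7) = v^4 + 5*v^3 - 18*v^2 - 20*v + 56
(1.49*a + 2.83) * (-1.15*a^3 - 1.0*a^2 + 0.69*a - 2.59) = -1.7135*a^4 - 4.7445*a^3 - 1.8019*a^2 - 1.9064*a - 7.3297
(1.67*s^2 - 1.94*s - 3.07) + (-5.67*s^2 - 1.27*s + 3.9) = -4.0*s^2 - 3.21*s + 0.83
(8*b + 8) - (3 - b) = 9*b + 5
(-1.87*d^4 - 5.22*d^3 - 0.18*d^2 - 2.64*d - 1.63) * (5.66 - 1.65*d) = 3.0855*d^5 - 1.9712*d^4 - 29.2482*d^3 + 3.3372*d^2 - 12.2529*d - 9.2258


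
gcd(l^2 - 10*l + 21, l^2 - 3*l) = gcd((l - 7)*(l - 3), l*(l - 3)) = l - 3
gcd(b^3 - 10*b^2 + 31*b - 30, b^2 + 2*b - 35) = b - 5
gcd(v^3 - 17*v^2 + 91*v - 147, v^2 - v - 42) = v - 7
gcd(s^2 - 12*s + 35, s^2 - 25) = s - 5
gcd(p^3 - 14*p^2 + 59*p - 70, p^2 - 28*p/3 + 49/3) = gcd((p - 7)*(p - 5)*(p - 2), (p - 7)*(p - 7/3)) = p - 7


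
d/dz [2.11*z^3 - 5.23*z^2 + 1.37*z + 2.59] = 6.33*z^2 - 10.46*z + 1.37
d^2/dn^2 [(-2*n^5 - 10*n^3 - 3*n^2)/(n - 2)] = 12*(-2*n^5 + 10*n^4 - 15*n^3 + 10*n^2 - 20*n - 2)/(n^3 - 6*n^2 + 12*n - 8)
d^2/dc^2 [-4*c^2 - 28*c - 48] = -8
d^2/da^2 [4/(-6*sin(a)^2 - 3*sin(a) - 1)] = 12*(48*sin(a)^4 + 18*sin(a)^3 - 77*sin(a)^2 - 37*sin(a) - 2)/(6*sin(a)^2 + 3*sin(a) + 1)^3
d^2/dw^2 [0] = 0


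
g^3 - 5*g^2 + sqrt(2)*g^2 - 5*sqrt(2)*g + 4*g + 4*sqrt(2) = (g - 4)*(g - 1)*(g + sqrt(2))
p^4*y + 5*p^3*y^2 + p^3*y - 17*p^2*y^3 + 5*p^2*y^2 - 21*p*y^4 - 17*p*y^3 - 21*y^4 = (p - 3*y)*(p + y)*(p + 7*y)*(p*y + y)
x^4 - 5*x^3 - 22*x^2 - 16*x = x*(x - 8)*(x + 1)*(x + 2)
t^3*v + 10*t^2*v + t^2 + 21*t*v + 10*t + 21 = (t + 3)*(t + 7)*(t*v + 1)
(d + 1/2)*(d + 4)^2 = d^3 + 17*d^2/2 + 20*d + 8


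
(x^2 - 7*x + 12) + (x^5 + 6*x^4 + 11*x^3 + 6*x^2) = x^5 + 6*x^4 + 11*x^3 + 7*x^2 - 7*x + 12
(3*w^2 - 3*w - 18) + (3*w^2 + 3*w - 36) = 6*w^2 - 54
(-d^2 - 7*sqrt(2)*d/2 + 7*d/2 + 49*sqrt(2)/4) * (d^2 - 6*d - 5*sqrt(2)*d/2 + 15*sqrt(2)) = -d^4 - sqrt(2)*d^3 + 19*d^3/2 - 7*d^2/2 + 19*sqrt(2)*d^2/2 - 665*d/4 - 21*sqrt(2)*d + 735/2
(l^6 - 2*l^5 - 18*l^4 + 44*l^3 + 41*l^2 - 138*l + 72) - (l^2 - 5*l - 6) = l^6 - 2*l^5 - 18*l^4 + 44*l^3 + 40*l^2 - 133*l + 78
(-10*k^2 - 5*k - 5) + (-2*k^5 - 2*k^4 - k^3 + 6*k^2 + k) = -2*k^5 - 2*k^4 - k^3 - 4*k^2 - 4*k - 5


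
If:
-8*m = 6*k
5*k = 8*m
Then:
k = 0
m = 0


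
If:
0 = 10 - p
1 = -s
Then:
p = 10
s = -1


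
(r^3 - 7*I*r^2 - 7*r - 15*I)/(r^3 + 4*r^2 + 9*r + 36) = (r^2 - 4*I*r + 5)/(r^2 + r*(4 + 3*I) + 12*I)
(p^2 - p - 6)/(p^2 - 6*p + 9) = (p + 2)/(p - 3)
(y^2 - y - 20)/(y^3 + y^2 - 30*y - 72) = (y - 5)/(y^2 - 3*y - 18)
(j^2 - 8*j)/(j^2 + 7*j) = (j - 8)/(j + 7)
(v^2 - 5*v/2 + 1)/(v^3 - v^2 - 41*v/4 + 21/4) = 2*(v - 2)/(2*v^2 - v - 21)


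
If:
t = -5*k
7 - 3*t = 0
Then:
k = -7/15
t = 7/3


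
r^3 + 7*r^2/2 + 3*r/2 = r*(r + 1/2)*(r + 3)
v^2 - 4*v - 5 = (v - 5)*(v + 1)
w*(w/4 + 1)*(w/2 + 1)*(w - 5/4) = w^4/8 + 19*w^3/32 + w^2/16 - 5*w/4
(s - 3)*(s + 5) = s^2 + 2*s - 15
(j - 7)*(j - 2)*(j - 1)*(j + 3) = j^4 - 7*j^3 - 7*j^2 + 55*j - 42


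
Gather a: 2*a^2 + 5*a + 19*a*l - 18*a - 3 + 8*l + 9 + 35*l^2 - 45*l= 2*a^2 + a*(19*l - 13) + 35*l^2 - 37*l + 6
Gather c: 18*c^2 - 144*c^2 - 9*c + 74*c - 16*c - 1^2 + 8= -126*c^2 + 49*c + 7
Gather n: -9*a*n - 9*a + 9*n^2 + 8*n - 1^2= -9*a + 9*n^2 + n*(8 - 9*a) - 1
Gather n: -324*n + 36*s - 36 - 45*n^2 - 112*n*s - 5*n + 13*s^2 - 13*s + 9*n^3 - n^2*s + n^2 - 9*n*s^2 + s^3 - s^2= 9*n^3 + n^2*(-s - 44) + n*(-9*s^2 - 112*s - 329) + s^3 + 12*s^2 + 23*s - 36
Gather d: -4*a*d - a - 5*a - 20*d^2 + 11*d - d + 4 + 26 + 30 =-6*a - 20*d^2 + d*(10 - 4*a) + 60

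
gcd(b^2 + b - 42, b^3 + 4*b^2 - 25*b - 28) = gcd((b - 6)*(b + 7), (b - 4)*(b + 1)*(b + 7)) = b + 7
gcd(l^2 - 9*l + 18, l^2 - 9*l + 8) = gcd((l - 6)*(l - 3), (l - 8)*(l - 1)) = 1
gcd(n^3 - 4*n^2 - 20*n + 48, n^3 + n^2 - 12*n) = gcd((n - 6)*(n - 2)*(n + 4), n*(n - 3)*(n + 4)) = n + 4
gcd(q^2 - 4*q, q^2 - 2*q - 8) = q - 4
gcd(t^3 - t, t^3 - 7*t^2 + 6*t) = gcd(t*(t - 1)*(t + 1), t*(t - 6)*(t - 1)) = t^2 - t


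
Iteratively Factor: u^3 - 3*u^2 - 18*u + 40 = (u - 2)*(u^2 - u - 20) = (u - 5)*(u - 2)*(u + 4)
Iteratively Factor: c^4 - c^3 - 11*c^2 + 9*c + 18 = (c - 2)*(c^3 + c^2 - 9*c - 9) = (c - 2)*(c + 1)*(c^2 - 9) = (c - 3)*(c - 2)*(c + 1)*(c + 3)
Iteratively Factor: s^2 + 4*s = (s + 4)*(s)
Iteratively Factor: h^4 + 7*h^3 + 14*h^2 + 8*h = (h + 4)*(h^3 + 3*h^2 + 2*h) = (h + 2)*(h + 4)*(h^2 + h) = h*(h + 2)*(h + 4)*(h + 1)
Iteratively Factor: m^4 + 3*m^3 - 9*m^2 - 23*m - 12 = (m + 1)*(m^3 + 2*m^2 - 11*m - 12) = (m - 3)*(m + 1)*(m^2 + 5*m + 4) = (m - 3)*(m + 1)*(m + 4)*(m + 1)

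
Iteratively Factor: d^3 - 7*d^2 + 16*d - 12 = (d - 2)*(d^2 - 5*d + 6) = (d - 3)*(d - 2)*(d - 2)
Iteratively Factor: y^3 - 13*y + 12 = (y - 3)*(y^2 + 3*y - 4) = (y - 3)*(y - 1)*(y + 4)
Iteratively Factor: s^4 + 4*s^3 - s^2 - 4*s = (s + 1)*(s^3 + 3*s^2 - 4*s) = s*(s + 1)*(s^2 + 3*s - 4) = s*(s - 1)*(s + 1)*(s + 4)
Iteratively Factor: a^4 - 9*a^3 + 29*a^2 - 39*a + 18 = (a - 2)*(a^3 - 7*a^2 + 15*a - 9) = (a - 3)*(a - 2)*(a^2 - 4*a + 3) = (a - 3)^2*(a - 2)*(a - 1)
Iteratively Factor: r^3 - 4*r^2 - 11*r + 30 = (r - 5)*(r^2 + r - 6) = (r - 5)*(r + 3)*(r - 2)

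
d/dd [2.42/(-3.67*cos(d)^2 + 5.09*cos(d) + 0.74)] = (12.3178 - 17.7628*cos(d))*sin(d)/(-3.67*cos(d)^2 + 5.09*cos(d) + 0.74)^2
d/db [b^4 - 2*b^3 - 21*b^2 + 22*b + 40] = 4*b^3 - 6*b^2 - 42*b + 22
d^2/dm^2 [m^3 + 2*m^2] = 6*m + 4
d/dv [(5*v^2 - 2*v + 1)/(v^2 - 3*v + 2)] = (-13*v^2 + 18*v - 1)/(v^4 - 6*v^3 + 13*v^2 - 12*v + 4)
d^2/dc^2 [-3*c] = 0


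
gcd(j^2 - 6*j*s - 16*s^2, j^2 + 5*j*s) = 1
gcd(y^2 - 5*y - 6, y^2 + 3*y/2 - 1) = 1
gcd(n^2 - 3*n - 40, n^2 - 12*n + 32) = n - 8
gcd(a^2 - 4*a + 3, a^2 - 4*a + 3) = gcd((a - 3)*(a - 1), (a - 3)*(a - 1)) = a^2 - 4*a + 3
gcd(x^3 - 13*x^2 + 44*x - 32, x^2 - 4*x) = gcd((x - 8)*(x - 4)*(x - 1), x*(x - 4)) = x - 4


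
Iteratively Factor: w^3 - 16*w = (w + 4)*(w^2 - 4*w) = w*(w + 4)*(w - 4)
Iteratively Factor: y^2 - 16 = (y + 4)*(y - 4)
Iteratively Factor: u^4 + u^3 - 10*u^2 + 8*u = (u)*(u^3 + u^2 - 10*u + 8) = u*(u + 4)*(u^2 - 3*u + 2) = u*(u - 1)*(u + 4)*(u - 2)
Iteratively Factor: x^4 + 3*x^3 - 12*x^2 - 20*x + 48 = (x + 4)*(x^3 - x^2 - 8*x + 12) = (x - 2)*(x + 4)*(x^2 + x - 6) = (x - 2)^2*(x + 4)*(x + 3)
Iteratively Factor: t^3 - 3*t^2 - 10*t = (t)*(t^2 - 3*t - 10) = t*(t + 2)*(t - 5)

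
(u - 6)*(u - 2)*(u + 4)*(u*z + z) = u^4*z - 3*u^3*z - 24*u^2*z + 28*u*z + 48*z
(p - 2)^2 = p^2 - 4*p + 4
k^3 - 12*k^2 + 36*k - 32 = (k - 8)*(k - 2)^2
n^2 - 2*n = n*(n - 2)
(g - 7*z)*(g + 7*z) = g^2 - 49*z^2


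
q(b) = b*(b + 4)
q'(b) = 2*b + 4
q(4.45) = 37.60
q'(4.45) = 12.90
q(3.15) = 22.52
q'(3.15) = 10.30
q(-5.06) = 5.36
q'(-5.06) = -6.12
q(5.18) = 47.55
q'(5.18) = 14.36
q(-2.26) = -3.93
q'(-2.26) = -0.52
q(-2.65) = -3.58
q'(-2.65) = -1.30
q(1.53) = 8.46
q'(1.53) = 7.06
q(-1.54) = -3.79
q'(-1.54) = 0.92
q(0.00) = 0.00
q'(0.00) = 4.00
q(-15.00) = 165.00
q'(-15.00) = -26.00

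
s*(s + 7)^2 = s^3 + 14*s^2 + 49*s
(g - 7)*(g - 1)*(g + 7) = g^3 - g^2 - 49*g + 49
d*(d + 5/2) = d^2 + 5*d/2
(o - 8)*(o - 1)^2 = o^3 - 10*o^2 + 17*o - 8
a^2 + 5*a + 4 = (a + 1)*(a + 4)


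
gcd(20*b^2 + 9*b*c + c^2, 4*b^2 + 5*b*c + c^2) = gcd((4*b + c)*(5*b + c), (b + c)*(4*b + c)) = 4*b + c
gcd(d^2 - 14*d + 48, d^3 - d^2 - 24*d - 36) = d - 6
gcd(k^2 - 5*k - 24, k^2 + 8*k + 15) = k + 3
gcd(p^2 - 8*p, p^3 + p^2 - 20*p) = p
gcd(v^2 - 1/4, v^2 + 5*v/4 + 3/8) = v + 1/2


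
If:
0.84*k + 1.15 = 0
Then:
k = -1.37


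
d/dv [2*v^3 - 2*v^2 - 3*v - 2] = 6*v^2 - 4*v - 3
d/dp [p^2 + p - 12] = 2*p + 1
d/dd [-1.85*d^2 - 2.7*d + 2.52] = -3.7*d - 2.7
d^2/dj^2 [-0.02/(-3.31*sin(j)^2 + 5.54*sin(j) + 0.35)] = (0.876488*sin(j)^4 - 1.100244*sin(j)^3 - 0.60822*sin(j)^2 + 2.161708*sin(j) - 1.274004)/(-3.31*sin(j)^2 + 5.54*sin(j) + 0.35)^3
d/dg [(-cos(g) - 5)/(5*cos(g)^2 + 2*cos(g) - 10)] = 5*(sin(g)^2 - 10*cos(g) - 5)*sin(g)/(5*cos(g)^2 + 2*cos(g) - 10)^2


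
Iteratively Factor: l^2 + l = (l)*(l + 1)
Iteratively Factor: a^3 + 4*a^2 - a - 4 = (a - 1)*(a^2 + 5*a + 4) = (a - 1)*(a + 1)*(a + 4)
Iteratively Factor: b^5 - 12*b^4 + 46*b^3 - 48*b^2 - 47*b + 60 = (b - 4)*(b^4 - 8*b^3 + 14*b^2 + 8*b - 15) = (b - 4)*(b + 1)*(b^3 - 9*b^2 + 23*b - 15) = (b - 4)*(b - 3)*(b + 1)*(b^2 - 6*b + 5) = (b - 5)*(b - 4)*(b - 3)*(b + 1)*(b - 1)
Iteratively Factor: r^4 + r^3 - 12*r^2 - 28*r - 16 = (r + 2)*(r^3 - r^2 - 10*r - 8) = (r + 1)*(r + 2)*(r^2 - 2*r - 8) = (r + 1)*(r + 2)^2*(r - 4)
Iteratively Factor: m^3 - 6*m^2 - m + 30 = (m - 5)*(m^2 - m - 6) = (m - 5)*(m + 2)*(m - 3)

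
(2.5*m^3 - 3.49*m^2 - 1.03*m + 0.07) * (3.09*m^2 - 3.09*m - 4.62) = 7.725*m^5 - 18.5091*m^4 - 3.9486*m^3 + 19.5228*m^2 + 4.5423*m - 0.3234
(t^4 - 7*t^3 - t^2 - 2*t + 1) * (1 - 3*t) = -3*t^5 + 22*t^4 - 4*t^3 + 5*t^2 - 5*t + 1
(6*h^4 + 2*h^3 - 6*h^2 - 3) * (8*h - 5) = 48*h^5 - 14*h^4 - 58*h^3 + 30*h^2 - 24*h + 15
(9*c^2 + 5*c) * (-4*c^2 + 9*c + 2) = -36*c^4 + 61*c^3 + 63*c^2 + 10*c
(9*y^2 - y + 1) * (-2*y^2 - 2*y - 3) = -18*y^4 - 16*y^3 - 27*y^2 + y - 3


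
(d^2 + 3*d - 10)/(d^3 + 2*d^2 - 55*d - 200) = (d - 2)/(d^2 - 3*d - 40)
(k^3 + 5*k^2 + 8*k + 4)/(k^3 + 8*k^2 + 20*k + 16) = (k + 1)/(k + 4)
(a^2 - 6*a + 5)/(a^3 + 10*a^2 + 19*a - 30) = (a - 5)/(a^2 + 11*a + 30)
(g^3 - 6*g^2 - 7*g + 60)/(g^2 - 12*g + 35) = (g^2 - g - 12)/(g - 7)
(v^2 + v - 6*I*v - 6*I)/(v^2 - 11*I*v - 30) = (v + 1)/(v - 5*I)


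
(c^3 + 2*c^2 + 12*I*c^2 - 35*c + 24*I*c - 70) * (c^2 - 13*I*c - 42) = c^5 + 2*c^4 - I*c^4 + 79*c^3 - 2*I*c^3 + 158*c^2 - 49*I*c^2 + 1470*c - 98*I*c + 2940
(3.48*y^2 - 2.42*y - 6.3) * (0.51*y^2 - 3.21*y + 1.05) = 1.7748*y^4 - 12.405*y^3 + 8.2092*y^2 + 17.682*y - 6.615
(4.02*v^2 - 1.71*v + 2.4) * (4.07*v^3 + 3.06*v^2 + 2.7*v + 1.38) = 16.3614*v^5 + 5.3415*v^4 + 15.3894*v^3 + 8.2746*v^2 + 4.1202*v + 3.312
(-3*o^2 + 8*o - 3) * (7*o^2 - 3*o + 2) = -21*o^4 + 65*o^3 - 51*o^2 + 25*o - 6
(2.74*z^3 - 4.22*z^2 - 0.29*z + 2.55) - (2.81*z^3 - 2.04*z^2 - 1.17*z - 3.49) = -0.0699999999999998*z^3 - 2.18*z^2 + 0.88*z + 6.04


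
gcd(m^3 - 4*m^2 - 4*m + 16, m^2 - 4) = m^2 - 4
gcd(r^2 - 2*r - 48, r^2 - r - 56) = r - 8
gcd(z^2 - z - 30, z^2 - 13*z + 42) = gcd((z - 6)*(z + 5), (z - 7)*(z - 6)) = z - 6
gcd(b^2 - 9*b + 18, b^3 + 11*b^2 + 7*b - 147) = b - 3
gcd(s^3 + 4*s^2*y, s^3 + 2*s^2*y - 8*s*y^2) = s^2 + 4*s*y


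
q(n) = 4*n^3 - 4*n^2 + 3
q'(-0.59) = 8.90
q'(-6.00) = 480.00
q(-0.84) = -2.19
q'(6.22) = 414.50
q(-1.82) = -34.36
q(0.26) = 2.80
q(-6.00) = -1005.00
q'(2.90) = 77.72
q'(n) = 12*n^2 - 8*n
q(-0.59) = 0.79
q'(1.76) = 23.09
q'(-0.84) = 15.19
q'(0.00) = 0.00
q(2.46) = 38.34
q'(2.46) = 52.94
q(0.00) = 3.00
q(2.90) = 66.92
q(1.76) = 12.42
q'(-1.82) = 54.31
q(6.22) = 810.81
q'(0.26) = -1.27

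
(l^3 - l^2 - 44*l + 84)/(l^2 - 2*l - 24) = (l^2 + 5*l - 14)/(l + 4)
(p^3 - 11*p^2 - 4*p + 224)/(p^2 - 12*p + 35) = (p^2 - 4*p - 32)/(p - 5)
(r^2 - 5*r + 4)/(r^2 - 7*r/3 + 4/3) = 3*(r - 4)/(3*r - 4)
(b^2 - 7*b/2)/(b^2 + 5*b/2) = (2*b - 7)/(2*b + 5)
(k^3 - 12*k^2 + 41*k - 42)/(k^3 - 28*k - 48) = (-k^3 + 12*k^2 - 41*k + 42)/(-k^3 + 28*k + 48)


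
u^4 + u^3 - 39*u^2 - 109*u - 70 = (u - 7)*(u + 1)*(u + 2)*(u + 5)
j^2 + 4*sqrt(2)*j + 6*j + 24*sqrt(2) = (j + 6)*(j + 4*sqrt(2))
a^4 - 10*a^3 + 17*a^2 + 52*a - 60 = (a - 6)*(a - 5)*(a - 1)*(a + 2)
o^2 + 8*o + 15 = (o + 3)*(o + 5)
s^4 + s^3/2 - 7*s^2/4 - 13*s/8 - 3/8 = (s - 3/2)*(s + 1/2)^2*(s + 1)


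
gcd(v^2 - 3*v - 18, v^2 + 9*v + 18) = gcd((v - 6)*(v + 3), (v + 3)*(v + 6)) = v + 3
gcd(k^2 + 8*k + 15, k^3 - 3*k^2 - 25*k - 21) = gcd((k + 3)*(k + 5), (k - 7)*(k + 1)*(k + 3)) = k + 3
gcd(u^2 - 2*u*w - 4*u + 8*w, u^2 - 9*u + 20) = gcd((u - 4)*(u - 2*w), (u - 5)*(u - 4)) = u - 4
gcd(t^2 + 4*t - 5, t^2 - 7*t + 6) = t - 1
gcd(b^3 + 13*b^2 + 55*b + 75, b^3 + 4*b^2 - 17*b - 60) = b^2 + 8*b + 15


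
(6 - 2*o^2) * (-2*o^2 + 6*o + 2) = 4*o^4 - 12*o^3 - 16*o^2 + 36*o + 12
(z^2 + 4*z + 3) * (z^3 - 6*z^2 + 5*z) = z^5 - 2*z^4 - 16*z^3 + 2*z^2 + 15*z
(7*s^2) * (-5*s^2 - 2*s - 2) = -35*s^4 - 14*s^3 - 14*s^2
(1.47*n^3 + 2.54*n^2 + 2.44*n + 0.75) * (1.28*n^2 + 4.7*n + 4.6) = 1.8816*n^5 + 10.1602*n^4 + 21.8232*n^3 + 24.112*n^2 + 14.749*n + 3.45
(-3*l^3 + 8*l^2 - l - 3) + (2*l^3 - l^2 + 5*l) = -l^3 + 7*l^2 + 4*l - 3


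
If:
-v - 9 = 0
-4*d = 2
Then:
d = -1/2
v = -9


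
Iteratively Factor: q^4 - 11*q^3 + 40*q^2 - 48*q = (q - 3)*(q^3 - 8*q^2 + 16*q) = (q - 4)*(q - 3)*(q^2 - 4*q) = q*(q - 4)*(q - 3)*(q - 4)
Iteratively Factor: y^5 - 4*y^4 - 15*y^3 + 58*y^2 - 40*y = (y - 2)*(y^4 - 2*y^3 - 19*y^2 + 20*y) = y*(y - 2)*(y^3 - 2*y^2 - 19*y + 20) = y*(y - 5)*(y - 2)*(y^2 + 3*y - 4) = y*(y - 5)*(y - 2)*(y + 4)*(y - 1)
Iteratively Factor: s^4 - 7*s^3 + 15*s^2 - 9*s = (s)*(s^3 - 7*s^2 + 15*s - 9) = s*(s - 3)*(s^2 - 4*s + 3) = s*(s - 3)*(s - 1)*(s - 3)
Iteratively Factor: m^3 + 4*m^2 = (m)*(m^2 + 4*m) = m*(m + 4)*(m)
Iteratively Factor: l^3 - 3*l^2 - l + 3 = (l + 1)*(l^2 - 4*l + 3) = (l - 3)*(l + 1)*(l - 1)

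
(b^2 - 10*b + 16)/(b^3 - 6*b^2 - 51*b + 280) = (b - 2)/(b^2 + 2*b - 35)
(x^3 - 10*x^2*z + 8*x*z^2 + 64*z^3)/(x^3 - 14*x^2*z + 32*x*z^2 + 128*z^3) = (x - 4*z)/(x - 8*z)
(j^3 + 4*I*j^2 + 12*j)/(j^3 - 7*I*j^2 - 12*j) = (j^2 + 4*I*j + 12)/(j^2 - 7*I*j - 12)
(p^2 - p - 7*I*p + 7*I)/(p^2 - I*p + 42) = (p - 1)/(p + 6*I)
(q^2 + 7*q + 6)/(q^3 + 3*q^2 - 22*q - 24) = 1/(q - 4)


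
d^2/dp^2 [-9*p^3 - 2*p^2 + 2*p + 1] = -54*p - 4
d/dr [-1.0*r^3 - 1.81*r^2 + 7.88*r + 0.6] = -3.0*r^2 - 3.62*r + 7.88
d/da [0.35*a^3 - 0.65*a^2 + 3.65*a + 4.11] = 1.05*a^2 - 1.3*a + 3.65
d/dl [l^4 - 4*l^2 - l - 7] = 4*l^3 - 8*l - 1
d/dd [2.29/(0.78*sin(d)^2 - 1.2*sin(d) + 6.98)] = (2.748 - 3.5724*sin(d))*cos(d)/(0.78*sin(d)^2 - 1.2*sin(d) + 6.98)^2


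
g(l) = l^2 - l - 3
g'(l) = 2*l - 1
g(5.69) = 23.69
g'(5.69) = 10.38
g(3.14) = 3.72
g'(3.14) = 5.28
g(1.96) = -1.12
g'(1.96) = 2.92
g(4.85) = 15.67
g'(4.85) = 8.70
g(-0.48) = -2.29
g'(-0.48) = -1.96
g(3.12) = 3.61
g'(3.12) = 5.24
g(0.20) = -3.16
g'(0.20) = -0.60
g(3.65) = 6.67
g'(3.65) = 6.30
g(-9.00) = 87.00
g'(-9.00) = -19.00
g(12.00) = 129.00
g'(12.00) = 23.00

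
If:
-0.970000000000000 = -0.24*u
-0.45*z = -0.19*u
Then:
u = 4.04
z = 1.71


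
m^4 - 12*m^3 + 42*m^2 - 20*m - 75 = (m - 5)^2*(m - 3)*(m + 1)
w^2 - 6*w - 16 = (w - 8)*(w + 2)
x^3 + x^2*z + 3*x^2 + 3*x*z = x*(x + 3)*(x + z)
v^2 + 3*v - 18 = (v - 3)*(v + 6)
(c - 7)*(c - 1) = c^2 - 8*c + 7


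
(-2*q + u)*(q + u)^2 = -2*q^3 - 3*q^2*u + u^3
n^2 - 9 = (n - 3)*(n + 3)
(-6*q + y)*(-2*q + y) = 12*q^2 - 8*q*y + y^2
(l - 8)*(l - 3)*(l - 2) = l^3 - 13*l^2 + 46*l - 48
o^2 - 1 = (o - 1)*(o + 1)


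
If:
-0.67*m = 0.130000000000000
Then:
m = -0.19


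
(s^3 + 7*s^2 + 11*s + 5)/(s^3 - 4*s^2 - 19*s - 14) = (s^2 + 6*s + 5)/(s^2 - 5*s - 14)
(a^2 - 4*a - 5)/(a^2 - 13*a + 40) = (a + 1)/(a - 8)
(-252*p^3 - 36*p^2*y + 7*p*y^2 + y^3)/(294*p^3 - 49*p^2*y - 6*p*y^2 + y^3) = (6*p + y)/(-7*p + y)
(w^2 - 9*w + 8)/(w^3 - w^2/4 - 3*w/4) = 4*(w - 8)/(w*(4*w + 3))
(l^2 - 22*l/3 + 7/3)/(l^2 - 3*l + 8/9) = 3*(l - 7)/(3*l - 8)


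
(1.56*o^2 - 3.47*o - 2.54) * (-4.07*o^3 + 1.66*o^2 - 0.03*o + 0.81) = -6.3492*o^5 + 16.7125*o^4 + 4.5308*o^3 - 2.8487*o^2 - 2.7345*o - 2.0574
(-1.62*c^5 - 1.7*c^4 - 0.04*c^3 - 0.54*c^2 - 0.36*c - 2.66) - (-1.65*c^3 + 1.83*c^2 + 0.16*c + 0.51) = -1.62*c^5 - 1.7*c^4 + 1.61*c^3 - 2.37*c^2 - 0.52*c - 3.17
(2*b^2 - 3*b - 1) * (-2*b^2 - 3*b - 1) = -4*b^4 + 9*b^2 + 6*b + 1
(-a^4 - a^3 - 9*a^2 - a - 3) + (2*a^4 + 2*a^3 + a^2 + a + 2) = a^4 + a^3 - 8*a^2 - 1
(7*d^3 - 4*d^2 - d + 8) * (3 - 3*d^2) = -21*d^5 + 12*d^4 + 24*d^3 - 36*d^2 - 3*d + 24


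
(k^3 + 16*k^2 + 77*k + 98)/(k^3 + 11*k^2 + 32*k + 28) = (k + 7)/(k + 2)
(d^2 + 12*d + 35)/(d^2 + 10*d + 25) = (d + 7)/(d + 5)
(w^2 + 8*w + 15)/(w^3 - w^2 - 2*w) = (w^2 + 8*w + 15)/(w*(w^2 - w - 2))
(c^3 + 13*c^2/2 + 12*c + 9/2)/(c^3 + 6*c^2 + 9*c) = (c + 1/2)/c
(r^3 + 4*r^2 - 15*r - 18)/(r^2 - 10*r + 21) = (r^2 + 7*r + 6)/(r - 7)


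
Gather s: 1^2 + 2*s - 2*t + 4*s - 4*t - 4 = 6*s - 6*t - 3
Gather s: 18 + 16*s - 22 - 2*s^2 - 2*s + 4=-2*s^2 + 14*s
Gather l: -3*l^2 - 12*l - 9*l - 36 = -3*l^2 - 21*l - 36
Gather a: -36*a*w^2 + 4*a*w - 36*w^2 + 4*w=a*(-36*w^2 + 4*w) - 36*w^2 + 4*w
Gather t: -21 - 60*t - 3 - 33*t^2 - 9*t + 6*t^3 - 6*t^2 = 6*t^3 - 39*t^2 - 69*t - 24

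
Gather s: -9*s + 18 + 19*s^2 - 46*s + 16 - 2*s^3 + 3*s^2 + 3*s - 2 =-2*s^3 + 22*s^2 - 52*s + 32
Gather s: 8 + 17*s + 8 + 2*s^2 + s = 2*s^2 + 18*s + 16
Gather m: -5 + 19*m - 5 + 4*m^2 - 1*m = 4*m^2 + 18*m - 10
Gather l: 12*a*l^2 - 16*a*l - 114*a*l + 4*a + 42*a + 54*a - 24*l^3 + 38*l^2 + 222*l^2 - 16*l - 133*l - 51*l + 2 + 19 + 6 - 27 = 100*a - 24*l^3 + l^2*(12*a + 260) + l*(-130*a - 200)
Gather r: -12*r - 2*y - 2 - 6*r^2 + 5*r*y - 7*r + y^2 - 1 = -6*r^2 + r*(5*y - 19) + y^2 - 2*y - 3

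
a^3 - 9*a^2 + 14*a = a*(a - 7)*(a - 2)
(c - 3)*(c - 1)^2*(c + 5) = c^4 - 18*c^2 + 32*c - 15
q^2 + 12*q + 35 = (q + 5)*(q + 7)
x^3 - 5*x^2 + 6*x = x*(x - 3)*(x - 2)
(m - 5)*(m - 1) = m^2 - 6*m + 5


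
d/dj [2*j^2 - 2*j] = 4*j - 2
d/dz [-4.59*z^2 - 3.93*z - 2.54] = -9.18*z - 3.93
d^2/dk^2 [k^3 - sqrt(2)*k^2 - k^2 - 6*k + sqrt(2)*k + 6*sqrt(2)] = 6*k - 2*sqrt(2) - 2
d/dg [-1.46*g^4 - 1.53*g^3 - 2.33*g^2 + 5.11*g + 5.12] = -5.84*g^3 - 4.59*g^2 - 4.66*g + 5.11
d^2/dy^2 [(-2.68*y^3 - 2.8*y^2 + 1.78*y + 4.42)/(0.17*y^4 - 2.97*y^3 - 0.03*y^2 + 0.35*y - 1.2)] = (-0.154904*y^9 - 0.485520000000008*y^8 + 9.01761600000015*y^7 - 58.540376*y^6 - 0.634236000000101*y^5 + 551.216748*y^4 + 157.505696*y^3 - 85.492152*y^2 - 118.33542*y - 5.80414)/(0.004913*y^12 - 0.257499*y^11 + 4.496058*y^10 - 26.076846*y^9 - 1.957752*y^8 + 12.878496*y^7 - 31.468962*y^6 - 2.16045*y^5 + 8.204535*y^4 - 12.711925*y^3 - 0.5706*y^2 + 1.512*y - 1.728)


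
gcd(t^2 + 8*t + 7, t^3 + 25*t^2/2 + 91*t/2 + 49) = t + 7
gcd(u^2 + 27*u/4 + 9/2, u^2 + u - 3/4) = 1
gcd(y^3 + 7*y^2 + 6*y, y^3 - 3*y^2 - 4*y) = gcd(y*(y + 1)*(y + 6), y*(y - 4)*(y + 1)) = y^2 + y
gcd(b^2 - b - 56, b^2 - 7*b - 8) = b - 8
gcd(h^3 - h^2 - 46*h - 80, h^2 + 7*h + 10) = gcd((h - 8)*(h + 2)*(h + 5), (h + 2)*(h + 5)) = h^2 + 7*h + 10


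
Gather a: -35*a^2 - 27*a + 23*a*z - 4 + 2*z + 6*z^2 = -35*a^2 + a*(23*z - 27) + 6*z^2 + 2*z - 4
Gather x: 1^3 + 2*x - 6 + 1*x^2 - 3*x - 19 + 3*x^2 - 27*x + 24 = 4*x^2 - 28*x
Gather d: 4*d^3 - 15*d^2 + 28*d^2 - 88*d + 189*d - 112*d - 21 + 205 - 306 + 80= 4*d^3 + 13*d^2 - 11*d - 42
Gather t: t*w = t*w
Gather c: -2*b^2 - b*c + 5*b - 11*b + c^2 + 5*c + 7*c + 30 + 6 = -2*b^2 - 6*b + c^2 + c*(12 - b) + 36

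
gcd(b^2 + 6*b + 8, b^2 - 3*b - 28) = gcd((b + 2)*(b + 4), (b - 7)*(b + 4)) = b + 4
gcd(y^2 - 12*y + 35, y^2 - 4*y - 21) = y - 7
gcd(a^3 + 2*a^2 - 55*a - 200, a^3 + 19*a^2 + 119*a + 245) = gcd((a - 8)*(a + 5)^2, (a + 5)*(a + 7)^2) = a + 5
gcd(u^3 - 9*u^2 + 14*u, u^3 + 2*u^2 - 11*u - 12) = 1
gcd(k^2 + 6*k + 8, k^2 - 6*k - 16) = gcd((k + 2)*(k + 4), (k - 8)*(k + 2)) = k + 2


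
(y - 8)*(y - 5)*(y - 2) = y^3 - 15*y^2 + 66*y - 80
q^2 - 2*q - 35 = (q - 7)*(q + 5)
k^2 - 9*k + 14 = (k - 7)*(k - 2)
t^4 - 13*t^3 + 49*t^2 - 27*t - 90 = (t - 6)*(t - 5)*(t - 3)*(t + 1)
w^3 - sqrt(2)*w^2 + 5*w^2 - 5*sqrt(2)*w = w*(w + 5)*(w - sqrt(2))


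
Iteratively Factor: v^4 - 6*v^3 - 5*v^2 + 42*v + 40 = (v - 4)*(v^3 - 2*v^2 - 13*v - 10) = (v - 5)*(v - 4)*(v^2 + 3*v + 2) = (v - 5)*(v - 4)*(v + 2)*(v + 1)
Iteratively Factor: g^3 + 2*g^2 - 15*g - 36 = (g + 3)*(g^2 - g - 12) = (g - 4)*(g + 3)*(g + 3)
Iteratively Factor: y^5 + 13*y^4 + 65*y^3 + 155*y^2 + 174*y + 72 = (y + 4)*(y^4 + 9*y^3 + 29*y^2 + 39*y + 18) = (y + 3)*(y + 4)*(y^3 + 6*y^2 + 11*y + 6) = (y + 1)*(y + 3)*(y + 4)*(y^2 + 5*y + 6) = (y + 1)*(y + 3)^2*(y + 4)*(y + 2)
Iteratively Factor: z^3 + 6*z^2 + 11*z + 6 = (z + 2)*(z^2 + 4*z + 3) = (z + 1)*(z + 2)*(z + 3)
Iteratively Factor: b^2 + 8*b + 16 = (b + 4)*(b + 4)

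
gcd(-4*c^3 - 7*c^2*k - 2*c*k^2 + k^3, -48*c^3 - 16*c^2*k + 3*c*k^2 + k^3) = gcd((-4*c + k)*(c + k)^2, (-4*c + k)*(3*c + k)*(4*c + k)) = 4*c - k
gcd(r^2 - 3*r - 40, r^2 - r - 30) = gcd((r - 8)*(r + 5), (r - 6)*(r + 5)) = r + 5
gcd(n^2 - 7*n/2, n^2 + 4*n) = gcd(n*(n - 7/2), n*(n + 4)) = n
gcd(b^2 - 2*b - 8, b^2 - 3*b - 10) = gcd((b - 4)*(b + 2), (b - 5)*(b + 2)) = b + 2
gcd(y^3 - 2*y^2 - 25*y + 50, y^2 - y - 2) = y - 2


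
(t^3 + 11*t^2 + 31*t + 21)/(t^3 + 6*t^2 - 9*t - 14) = (t + 3)/(t - 2)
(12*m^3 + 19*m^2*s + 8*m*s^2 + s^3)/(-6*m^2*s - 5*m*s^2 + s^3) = (12*m^2 + 7*m*s + s^2)/(s*(-6*m + s))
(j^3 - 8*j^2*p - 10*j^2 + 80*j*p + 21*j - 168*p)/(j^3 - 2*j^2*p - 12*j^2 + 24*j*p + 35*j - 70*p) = (-j^2 + 8*j*p + 3*j - 24*p)/(-j^2 + 2*j*p + 5*j - 10*p)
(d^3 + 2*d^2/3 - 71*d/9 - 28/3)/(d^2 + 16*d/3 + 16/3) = (d^2 - 2*d/3 - 7)/(d + 4)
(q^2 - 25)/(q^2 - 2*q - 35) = (q - 5)/(q - 7)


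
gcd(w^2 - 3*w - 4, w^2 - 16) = w - 4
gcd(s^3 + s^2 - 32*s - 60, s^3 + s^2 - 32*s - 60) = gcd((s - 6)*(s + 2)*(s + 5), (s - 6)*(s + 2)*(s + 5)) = s^3 + s^2 - 32*s - 60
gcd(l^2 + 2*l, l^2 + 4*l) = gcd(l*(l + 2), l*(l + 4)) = l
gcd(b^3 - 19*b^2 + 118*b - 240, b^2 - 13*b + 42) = b - 6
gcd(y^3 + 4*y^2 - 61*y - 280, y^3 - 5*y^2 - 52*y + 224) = y^2 - y - 56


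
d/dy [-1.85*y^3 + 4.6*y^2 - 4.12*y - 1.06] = -5.55*y^2 + 9.2*y - 4.12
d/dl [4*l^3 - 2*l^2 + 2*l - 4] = 12*l^2 - 4*l + 2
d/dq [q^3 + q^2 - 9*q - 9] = 3*q^2 + 2*q - 9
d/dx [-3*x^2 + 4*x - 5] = 4 - 6*x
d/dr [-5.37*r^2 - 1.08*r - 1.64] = -10.74*r - 1.08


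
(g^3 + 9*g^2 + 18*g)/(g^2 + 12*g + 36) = g*(g + 3)/(g + 6)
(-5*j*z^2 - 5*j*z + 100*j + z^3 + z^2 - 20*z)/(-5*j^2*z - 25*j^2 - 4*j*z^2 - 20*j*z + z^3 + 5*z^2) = (z - 4)/(j + z)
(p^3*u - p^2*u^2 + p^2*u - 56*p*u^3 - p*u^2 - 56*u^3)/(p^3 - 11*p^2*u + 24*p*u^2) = u*(p^2 + 7*p*u + p + 7*u)/(p*(p - 3*u))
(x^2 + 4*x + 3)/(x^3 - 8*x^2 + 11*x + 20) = (x + 3)/(x^2 - 9*x + 20)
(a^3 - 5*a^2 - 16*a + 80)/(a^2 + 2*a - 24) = (a^2 - a - 20)/(a + 6)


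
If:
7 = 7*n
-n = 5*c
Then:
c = -1/5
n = 1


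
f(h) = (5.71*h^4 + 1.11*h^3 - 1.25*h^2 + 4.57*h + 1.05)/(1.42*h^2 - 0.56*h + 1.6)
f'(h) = (0.56 - 2.84*h)*(5.71*h^4 + 1.11*h^3 - 1.25*h^2 + 4.57*h + 1.05)/(1.42*h^2 - 0.56*h + 1.6)^2 + (22.84*h^3 + 3.33*h^2 - 2.5*h + 4.57)/(1.42*h^2 - 0.56*h + 1.6) = (16.2164*h^5 - 8.0166*h^4 + 35.3008*h^3 - 0.461399999999999*h^2 - 6.982*h + 7.9)/(2.0164*h^4 - 1.5904*h^3 + 4.8576*h^2 - 1.792*h + 2.56)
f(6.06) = 157.50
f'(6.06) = 51.08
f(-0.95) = -0.21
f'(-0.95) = -3.02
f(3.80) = 62.67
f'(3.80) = 32.80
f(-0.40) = -0.44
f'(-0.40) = 1.90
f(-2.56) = 16.84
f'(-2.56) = -17.71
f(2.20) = 20.80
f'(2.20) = 19.34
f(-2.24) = 11.61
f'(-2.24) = -14.98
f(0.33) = 1.61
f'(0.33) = 2.75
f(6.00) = 154.44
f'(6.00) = 50.60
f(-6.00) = 126.41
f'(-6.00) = -45.81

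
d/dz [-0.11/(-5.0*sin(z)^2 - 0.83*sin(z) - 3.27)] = -(1.1*sin(z) + 0.0913)*cos(z)/(5.0*sin(z)^2 + 0.83*sin(z) + 3.27)^2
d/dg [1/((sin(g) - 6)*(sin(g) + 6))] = -sin(2*g)/((sin(g) - 6)^2*(sin(g) + 6)^2)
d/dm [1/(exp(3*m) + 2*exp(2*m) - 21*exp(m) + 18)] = (-3*exp(2*m) - 4*exp(m) + 21)*exp(m)/(exp(3*m) + 2*exp(2*m) - 21*exp(m) + 18)^2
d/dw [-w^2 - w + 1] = -2*w - 1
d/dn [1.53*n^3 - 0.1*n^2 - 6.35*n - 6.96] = 4.59*n^2 - 0.2*n - 6.35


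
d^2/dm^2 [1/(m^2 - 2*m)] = 2*(-m*(m - 2) + 4*(m - 1)^2)/(m^3*(m - 2)^3)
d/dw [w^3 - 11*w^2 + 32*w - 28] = 3*w^2 - 22*w + 32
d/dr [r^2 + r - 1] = 2*r + 1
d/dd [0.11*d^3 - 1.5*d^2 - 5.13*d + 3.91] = 0.33*d^2 - 3.0*d - 5.13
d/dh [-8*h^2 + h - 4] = 1 - 16*h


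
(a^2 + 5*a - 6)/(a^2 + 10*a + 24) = (a - 1)/(a + 4)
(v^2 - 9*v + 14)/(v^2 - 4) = (v - 7)/(v + 2)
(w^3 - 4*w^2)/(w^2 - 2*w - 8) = w^2/(w + 2)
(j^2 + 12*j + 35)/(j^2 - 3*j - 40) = (j + 7)/(j - 8)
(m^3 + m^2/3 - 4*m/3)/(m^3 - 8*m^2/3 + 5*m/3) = (3*m + 4)/(3*m - 5)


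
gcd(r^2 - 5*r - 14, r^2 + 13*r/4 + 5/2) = r + 2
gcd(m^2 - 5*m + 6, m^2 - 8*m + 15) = m - 3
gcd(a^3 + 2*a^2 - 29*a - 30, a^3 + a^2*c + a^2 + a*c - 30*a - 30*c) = a^2 + a - 30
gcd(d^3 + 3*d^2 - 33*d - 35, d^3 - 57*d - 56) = d^2 + 8*d + 7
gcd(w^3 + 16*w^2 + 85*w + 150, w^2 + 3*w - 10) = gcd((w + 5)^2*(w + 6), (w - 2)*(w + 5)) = w + 5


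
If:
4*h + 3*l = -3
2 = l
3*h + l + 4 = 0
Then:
No Solution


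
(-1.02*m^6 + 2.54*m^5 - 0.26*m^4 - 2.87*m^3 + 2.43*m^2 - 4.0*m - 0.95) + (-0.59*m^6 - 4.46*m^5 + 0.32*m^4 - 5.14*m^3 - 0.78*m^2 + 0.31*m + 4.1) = -1.61*m^6 - 1.92*m^5 + 0.06*m^4 - 8.01*m^3 + 1.65*m^2 - 3.69*m + 3.15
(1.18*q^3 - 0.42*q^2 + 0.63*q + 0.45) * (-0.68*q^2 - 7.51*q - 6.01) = -0.8024*q^5 - 8.5762*q^4 - 4.366*q^3 - 2.5131*q^2 - 7.1658*q - 2.7045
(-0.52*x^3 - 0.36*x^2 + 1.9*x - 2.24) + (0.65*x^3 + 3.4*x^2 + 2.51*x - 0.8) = 0.13*x^3 + 3.04*x^2 + 4.41*x - 3.04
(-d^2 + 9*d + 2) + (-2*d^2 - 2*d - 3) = -3*d^2 + 7*d - 1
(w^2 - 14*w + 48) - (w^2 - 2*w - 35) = 83 - 12*w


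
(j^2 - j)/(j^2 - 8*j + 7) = j/(j - 7)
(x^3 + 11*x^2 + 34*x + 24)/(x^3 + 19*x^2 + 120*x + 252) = (x^2 + 5*x + 4)/(x^2 + 13*x + 42)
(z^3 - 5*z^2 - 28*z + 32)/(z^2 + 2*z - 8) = (z^2 - 9*z + 8)/(z - 2)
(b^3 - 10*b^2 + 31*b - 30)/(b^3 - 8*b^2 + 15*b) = (b - 2)/b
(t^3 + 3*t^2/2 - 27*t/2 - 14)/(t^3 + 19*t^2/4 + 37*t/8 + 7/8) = 4*(2*t^2 + t - 28)/(8*t^2 + 30*t + 7)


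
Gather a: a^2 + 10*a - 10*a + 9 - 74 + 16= a^2 - 49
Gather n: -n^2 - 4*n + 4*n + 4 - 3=1 - n^2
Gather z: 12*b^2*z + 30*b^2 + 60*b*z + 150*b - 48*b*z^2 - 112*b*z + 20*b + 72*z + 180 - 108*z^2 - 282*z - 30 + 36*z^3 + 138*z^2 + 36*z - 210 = 30*b^2 + 170*b + 36*z^3 + z^2*(30 - 48*b) + z*(12*b^2 - 52*b - 174) - 60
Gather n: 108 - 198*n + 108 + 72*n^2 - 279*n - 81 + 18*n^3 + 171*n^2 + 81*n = 18*n^3 + 243*n^2 - 396*n + 135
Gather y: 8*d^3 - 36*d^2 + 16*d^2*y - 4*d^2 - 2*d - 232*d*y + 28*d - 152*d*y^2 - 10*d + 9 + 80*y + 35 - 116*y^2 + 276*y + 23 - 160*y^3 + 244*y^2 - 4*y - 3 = 8*d^3 - 40*d^2 + 16*d - 160*y^3 + y^2*(128 - 152*d) + y*(16*d^2 - 232*d + 352) + 64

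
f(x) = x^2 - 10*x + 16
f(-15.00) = 391.00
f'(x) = 2*x - 10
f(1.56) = 2.83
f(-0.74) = 23.95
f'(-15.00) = -40.00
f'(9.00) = 8.00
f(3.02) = -5.08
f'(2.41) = -5.18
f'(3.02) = -3.96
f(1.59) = 2.63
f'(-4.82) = -19.64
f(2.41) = -2.29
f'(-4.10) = -18.20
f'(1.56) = -6.88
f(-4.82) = 87.43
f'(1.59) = -6.82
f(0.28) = 13.28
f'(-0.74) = -11.48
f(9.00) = 7.00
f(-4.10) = 73.81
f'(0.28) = -9.44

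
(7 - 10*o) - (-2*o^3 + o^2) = 2*o^3 - o^2 - 10*o + 7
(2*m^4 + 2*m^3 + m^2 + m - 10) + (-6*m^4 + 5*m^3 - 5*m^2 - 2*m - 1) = -4*m^4 + 7*m^3 - 4*m^2 - m - 11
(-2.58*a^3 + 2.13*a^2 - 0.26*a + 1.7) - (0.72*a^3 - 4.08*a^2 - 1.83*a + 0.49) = -3.3*a^3 + 6.21*a^2 + 1.57*a + 1.21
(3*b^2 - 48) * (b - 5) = 3*b^3 - 15*b^2 - 48*b + 240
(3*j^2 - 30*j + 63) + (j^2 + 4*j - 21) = 4*j^2 - 26*j + 42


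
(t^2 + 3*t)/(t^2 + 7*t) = (t + 3)/(t + 7)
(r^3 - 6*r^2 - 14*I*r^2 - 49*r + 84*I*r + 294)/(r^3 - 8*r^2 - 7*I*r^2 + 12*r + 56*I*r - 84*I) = (r - 7*I)/(r - 2)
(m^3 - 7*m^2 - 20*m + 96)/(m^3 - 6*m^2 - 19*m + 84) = (m - 8)/(m - 7)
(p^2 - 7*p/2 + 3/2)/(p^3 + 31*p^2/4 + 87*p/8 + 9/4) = 4*(2*p^2 - 7*p + 3)/(8*p^3 + 62*p^2 + 87*p + 18)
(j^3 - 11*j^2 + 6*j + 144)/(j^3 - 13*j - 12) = (j^2 - 14*j + 48)/(j^2 - 3*j - 4)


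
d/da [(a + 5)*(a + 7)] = 2*a + 12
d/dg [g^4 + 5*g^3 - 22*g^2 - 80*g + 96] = 4*g^3 + 15*g^2 - 44*g - 80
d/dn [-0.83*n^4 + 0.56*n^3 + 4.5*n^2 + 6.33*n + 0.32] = -3.32*n^3 + 1.68*n^2 + 9.0*n + 6.33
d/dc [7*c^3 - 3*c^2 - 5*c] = 21*c^2 - 6*c - 5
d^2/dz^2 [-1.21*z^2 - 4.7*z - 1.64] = -2.42000000000000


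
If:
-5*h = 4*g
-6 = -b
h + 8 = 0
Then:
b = 6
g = 10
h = -8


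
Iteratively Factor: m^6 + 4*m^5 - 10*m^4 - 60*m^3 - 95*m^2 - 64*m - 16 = (m + 1)*(m^5 + 3*m^4 - 13*m^3 - 47*m^2 - 48*m - 16) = (m + 1)^2*(m^4 + 2*m^3 - 15*m^2 - 32*m - 16) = (m + 1)^2*(m + 4)*(m^3 - 2*m^2 - 7*m - 4) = (m - 4)*(m + 1)^2*(m + 4)*(m^2 + 2*m + 1) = (m - 4)*(m + 1)^3*(m + 4)*(m + 1)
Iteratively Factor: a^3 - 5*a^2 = (a - 5)*(a^2) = a*(a - 5)*(a)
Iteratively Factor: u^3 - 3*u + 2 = (u - 1)*(u^2 + u - 2) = (u - 1)^2*(u + 2)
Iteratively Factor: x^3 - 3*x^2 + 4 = (x - 2)*(x^2 - x - 2) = (x - 2)*(x + 1)*(x - 2)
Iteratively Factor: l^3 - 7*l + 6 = (l - 1)*(l^2 + l - 6) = (l - 2)*(l - 1)*(l + 3)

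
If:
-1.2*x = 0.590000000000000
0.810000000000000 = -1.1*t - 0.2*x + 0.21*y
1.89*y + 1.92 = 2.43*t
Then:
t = -1.11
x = -0.49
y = -2.45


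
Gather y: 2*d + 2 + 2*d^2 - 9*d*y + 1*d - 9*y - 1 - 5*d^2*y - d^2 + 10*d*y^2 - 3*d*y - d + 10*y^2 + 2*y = d^2 + 2*d + y^2*(10*d + 10) + y*(-5*d^2 - 12*d - 7) + 1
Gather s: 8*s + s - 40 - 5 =9*s - 45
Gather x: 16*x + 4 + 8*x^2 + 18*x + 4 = 8*x^2 + 34*x + 8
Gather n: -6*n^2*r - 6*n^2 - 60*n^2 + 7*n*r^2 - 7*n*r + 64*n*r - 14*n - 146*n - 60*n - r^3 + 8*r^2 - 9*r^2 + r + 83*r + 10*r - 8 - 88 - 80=n^2*(-6*r - 66) + n*(7*r^2 + 57*r - 220) - r^3 - r^2 + 94*r - 176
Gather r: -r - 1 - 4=-r - 5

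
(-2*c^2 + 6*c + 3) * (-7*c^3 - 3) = 14*c^5 - 42*c^4 - 21*c^3 + 6*c^2 - 18*c - 9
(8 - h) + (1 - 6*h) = 9 - 7*h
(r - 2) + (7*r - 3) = 8*r - 5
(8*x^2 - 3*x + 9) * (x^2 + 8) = 8*x^4 - 3*x^3 + 73*x^2 - 24*x + 72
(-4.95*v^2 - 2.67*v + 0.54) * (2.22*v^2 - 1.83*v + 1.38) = -10.989*v^4 + 3.1311*v^3 - 0.746099999999999*v^2 - 4.6728*v + 0.7452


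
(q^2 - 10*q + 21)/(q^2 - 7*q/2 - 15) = 2*(-q^2 + 10*q - 21)/(-2*q^2 + 7*q + 30)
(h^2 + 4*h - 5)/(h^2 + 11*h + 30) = (h - 1)/(h + 6)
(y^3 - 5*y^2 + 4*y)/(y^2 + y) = (y^2 - 5*y + 4)/(y + 1)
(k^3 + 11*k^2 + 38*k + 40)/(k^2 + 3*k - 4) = (k^2 + 7*k + 10)/(k - 1)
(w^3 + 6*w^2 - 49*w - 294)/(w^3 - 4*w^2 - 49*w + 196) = (w + 6)/(w - 4)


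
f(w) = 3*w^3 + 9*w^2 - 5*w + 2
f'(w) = 9*w^2 + 18*w - 5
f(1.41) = 21.25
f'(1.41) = 38.27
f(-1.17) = 15.37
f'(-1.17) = -13.74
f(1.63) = 30.75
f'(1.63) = 48.25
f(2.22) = 68.08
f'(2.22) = 79.32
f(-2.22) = 24.63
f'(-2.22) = -0.60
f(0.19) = 1.40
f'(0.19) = -1.26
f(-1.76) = 22.32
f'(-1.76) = -8.80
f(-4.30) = -48.61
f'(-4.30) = 84.01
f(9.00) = 2873.00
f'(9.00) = 886.00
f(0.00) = 2.00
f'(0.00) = -5.00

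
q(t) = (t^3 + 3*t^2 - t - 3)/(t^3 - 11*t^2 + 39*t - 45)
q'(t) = (-3*t^2 + 22*t - 39)*(t^3 + 3*t^2 - t - 3)/(t^3 - 11*t^2 + 39*t - 45)^2 + (3*t^2 + 6*t - 1)/(t^3 - 11*t^2 + 39*t - 45) = 2*(-7*t^3 + 19*t^2 + 47*t - 27)/(t^5 - 19*t^4 + 142*t^3 - 522*t^2 + 945*t - 675)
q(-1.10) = -0.00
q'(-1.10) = 0.04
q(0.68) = 0.09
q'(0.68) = -0.10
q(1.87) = -3.04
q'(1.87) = -11.54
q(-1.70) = -0.02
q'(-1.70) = 0.01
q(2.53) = -54.74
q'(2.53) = -316.28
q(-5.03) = 0.08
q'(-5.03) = -0.04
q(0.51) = 0.09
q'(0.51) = -0.01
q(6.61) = 19.55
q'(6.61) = -14.89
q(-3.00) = 0.00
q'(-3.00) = -0.03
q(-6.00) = 0.12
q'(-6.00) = -0.04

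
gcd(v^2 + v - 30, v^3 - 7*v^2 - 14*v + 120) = v - 5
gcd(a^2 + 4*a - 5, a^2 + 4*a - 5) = a^2 + 4*a - 5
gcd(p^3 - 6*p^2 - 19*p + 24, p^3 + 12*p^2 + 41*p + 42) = p + 3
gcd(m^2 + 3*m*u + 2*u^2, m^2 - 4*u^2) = m + 2*u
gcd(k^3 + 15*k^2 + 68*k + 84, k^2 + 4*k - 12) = k + 6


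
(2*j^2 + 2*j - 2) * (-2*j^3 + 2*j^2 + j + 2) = -4*j^5 + 10*j^3 + 2*j^2 + 2*j - 4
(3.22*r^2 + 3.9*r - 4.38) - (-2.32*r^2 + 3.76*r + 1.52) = 5.54*r^2 + 0.14*r - 5.9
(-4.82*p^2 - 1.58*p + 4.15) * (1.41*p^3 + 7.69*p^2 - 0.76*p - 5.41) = -6.7962*p^5 - 39.2936*p^4 - 2.6355*p^3 + 59.1905*p^2 + 5.3938*p - 22.4515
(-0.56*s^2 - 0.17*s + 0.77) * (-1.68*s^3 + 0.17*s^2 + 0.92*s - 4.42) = 0.9408*s^5 + 0.1904*s^4 - 1.8377*s^3 + 2.4497*s^2 + 1.4598*s - 3.4034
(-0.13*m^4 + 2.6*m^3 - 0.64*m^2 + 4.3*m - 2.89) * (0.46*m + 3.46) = -0.0598*m^5 + 0.7462*m^4 + 8.7016*m^3 - 0.2364*m^2 + 13.5486*m - 9.9994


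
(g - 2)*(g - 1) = g^2 - 3*g + 2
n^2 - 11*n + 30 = (n - 6)*(n - 5)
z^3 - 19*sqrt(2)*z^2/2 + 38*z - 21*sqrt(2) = (z - 7*sqrt(2))*(z - 3*sqrt(2)/2)*(z - sqrt(2))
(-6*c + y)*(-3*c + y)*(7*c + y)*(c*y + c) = 126*c^4*y + 126*c^4 - 45*c^3*y^2 - 45*c^3*y - 2*c^2*y^3 - 2*c^2*y^2 + c*y^4 + c*y^3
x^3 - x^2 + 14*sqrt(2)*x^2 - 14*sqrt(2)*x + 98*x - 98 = (x - 1)*(x + 7*sqrt(2))^2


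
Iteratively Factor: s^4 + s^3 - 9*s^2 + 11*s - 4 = (s + 4)*(s^3 - 3*s^2 + 3*s - 1) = (s - 1)*(s + 4)*(s^2 - 2*s + 1) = (s - 1)^2*(s + 4)*(s - 1)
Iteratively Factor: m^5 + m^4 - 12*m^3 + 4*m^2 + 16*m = (m - 2)*(m^4 + 3*m^3 - 6*m^2 - 8*m) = (m - 2)*(m + 1)*(m^3 + 2*m^2 - 8*m) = m*(m - 2)*(m + 1)*(m^2 + 2*m - 8) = m*(m - 2)*(m + 1)*(m + 4)*(m - 2)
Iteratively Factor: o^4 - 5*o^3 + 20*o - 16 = (o - 2)*(o^3 - 3*o^2 - 6*o + 8) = (o - 4)*(o - 2)*(o^2 + o - 2) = (o - 4)*(o - 2)*(o + 2)*(o - 1)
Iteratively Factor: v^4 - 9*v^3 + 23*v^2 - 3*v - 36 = (v + 1)*(v^3 - 10*v^2 + 33*v - 36) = (v - 3)*(v + 1)*(v^2 - 7*v + 12) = (v - 3)^2*(v + 1)*(v - 4)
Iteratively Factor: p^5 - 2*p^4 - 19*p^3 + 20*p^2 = (p - 1)*(p^4 - p^3 - 20*p^2) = (p - 1)*(p + 4)*(p^3 - 5*p^2) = p*(p - 1)*(p + 4)*(p^2 - 5*p) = p*(p - 5)*(p - 1)*(p + 4)*(p)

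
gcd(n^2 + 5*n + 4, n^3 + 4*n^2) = n + 4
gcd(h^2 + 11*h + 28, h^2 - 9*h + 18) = 1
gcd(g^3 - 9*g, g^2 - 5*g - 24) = g + 3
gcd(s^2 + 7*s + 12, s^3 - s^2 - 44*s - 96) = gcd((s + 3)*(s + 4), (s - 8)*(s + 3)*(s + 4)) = s^2 + 7*s + 12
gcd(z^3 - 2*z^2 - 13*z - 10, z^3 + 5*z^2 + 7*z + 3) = z + 1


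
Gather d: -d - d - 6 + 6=-2*d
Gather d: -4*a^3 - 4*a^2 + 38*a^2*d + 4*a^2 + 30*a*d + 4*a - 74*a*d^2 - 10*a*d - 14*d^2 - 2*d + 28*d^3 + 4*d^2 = -4*a^3 + 4*a + 28*d^3 + d^2*(-74*a - 10) + d*(38*a^2 + 20*a - 2)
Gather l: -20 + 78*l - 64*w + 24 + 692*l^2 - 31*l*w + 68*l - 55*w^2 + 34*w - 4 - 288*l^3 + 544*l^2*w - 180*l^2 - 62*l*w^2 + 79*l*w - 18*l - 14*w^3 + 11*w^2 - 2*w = -288*l^3 + l^2*(544*w + 512) + l*(-62*w^2 + 48*w + 128) - 14*w^3 - 44*w^2 - 32*w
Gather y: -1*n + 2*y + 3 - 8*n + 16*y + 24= -9*n + 18*y + 27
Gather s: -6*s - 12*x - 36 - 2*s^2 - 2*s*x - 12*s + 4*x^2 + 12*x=-2*s^2 + s*(-2*x - 18) + 4*x^2 - 36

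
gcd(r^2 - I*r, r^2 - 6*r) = r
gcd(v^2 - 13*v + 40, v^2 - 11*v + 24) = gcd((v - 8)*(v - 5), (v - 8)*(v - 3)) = v - 8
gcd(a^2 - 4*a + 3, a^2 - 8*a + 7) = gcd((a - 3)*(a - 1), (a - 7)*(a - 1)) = a - 1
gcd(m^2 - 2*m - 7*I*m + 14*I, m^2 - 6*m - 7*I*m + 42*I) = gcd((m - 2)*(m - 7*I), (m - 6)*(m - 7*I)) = m - 7*I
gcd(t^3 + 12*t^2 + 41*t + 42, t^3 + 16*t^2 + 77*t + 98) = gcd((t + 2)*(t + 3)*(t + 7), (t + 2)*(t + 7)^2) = t^2 + 9*t + 14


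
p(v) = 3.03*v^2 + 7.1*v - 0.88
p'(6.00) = 43.46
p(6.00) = 150.80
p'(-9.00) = -47.44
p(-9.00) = 180.65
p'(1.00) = 13.16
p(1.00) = 9.25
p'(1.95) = 18.92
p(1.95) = 24.49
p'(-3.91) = -16.59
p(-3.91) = 17.68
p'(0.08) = 7.58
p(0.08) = -0.29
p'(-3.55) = -14.41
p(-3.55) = 12.10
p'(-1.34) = -1.02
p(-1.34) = -4.95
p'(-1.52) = -2.11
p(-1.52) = -4.67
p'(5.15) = 38.31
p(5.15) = 116.05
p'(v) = 6.06*v + 7.1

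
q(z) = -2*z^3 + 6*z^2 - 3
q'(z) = -6*z^2 + 12*z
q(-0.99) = 4.82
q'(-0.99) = -17.76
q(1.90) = 4.94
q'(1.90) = 1.14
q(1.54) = 3.93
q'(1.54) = 4.25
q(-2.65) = 76.35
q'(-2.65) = -73.94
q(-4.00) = 221.00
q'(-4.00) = -144.00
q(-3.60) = 168.07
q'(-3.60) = -120.96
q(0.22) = -2.73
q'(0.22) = 2.35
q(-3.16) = 120.02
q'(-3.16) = -97.83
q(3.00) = -3.00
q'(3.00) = -18.00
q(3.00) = -3.00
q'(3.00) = -18.00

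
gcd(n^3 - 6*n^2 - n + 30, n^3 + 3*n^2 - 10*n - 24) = n^2 - n - 6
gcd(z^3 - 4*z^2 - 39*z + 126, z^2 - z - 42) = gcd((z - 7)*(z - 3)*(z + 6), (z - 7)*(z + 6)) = z^2 - z - 42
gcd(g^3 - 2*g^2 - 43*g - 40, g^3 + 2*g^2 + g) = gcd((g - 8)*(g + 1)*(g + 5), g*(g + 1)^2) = g + 1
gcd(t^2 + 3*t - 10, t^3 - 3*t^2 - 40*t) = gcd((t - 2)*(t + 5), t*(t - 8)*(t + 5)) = t + 5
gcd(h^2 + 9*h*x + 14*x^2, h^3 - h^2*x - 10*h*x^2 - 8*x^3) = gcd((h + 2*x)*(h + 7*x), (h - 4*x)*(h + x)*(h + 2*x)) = h + 2*x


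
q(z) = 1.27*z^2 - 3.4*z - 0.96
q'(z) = 2.54*z - 3.4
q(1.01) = -3.10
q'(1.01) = -0.83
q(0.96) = -3.05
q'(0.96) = -0.96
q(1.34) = -3.24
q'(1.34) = 0.00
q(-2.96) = 20.23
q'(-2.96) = -10.92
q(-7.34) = 92.42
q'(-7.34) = -22.04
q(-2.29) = 13.49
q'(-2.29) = -9.22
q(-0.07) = -0.72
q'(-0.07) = -3.58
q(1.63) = -3.13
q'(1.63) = 0.74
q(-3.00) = 20.67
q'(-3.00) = -11.02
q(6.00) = 24.36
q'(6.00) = 11.84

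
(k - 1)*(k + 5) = k^2 + 4*k - 5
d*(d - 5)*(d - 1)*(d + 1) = d^4 - 5*d^3 - d^2 + 5*d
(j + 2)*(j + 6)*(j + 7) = j^3 + 15*j^2 + 68*j + 84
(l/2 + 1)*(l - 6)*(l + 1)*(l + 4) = l^4/2 + l^3/2 - 14*l^2 - 38*l - 24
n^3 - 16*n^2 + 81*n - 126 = (n - 7)*(n - 6)*(n - 3)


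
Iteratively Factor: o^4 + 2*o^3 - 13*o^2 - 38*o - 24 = (o + 2)*(o^3 - 13*o - 12) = (o + 2)*(o + 3)*(o^2 - 3*o - 4) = (o + 1)*(o + 2)*(o + 3)*(o - 4)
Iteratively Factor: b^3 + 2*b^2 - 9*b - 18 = (b - 3)*(b^2 + 5*b + 6) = (b - 3)*(b + 2)*(b + 3)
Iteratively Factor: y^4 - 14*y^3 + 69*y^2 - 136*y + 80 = (y - 4)*(y^3 - 10*y^2 + 29*y - 20) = (y - 4)*(y - 1)*(y^2 - 9*y + 20) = (y - 4)^2*(y - 1)*(y - 5)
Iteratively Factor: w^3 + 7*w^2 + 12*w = (w)*(w^2 + 7*w + 12) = w*(w + 4)*(w + 3)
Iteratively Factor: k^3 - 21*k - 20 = (k + 1)*(k^2 - k - 20) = (k - 5)*(k + 1)*(k + 4)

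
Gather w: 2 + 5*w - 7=5*w - 5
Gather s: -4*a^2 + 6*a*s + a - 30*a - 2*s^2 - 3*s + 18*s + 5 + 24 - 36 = -4*a^2 - 29*a - 2*s^2 + s*(6*a + 15) - 7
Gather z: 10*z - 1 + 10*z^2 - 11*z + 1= 10*z^2 - z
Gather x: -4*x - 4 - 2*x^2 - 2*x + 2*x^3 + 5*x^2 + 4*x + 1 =2*x^3 + 3*x^2 - 2*x - 3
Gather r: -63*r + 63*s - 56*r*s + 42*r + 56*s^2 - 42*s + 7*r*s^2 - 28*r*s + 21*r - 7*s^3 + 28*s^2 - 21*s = r*(7*s^2 - 84*s) - 7*s^3 + 84*s^2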